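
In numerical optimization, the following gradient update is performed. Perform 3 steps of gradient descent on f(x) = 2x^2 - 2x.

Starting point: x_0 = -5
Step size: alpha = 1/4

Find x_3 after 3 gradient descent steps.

f(x) = 2x^2 - 2x, f'(x) = 4x + (-2)
Step 1: f'(-5) = -22, x_1 = -5 - 1/4 * -22 = 1/2
Step 2: f'(1/2) = 0, x_2 = 1/2 - 1/4 * 0 = 1/2
Step 3: f'(1/2) = 0, x_3 = 1/2 - 1/4 * 0 = 1/2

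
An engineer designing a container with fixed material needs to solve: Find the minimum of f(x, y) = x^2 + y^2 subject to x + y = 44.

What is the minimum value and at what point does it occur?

Substitute y = 44 - x into f(x,y) = x^2 + y^2:
g(x) = x^2 + (44 - x)^2 = 2x^2 - 88x + 1936
g'(x) = 4x - 88 = 0  =>  x = 22
y = 44 - 22 = 22
Minimum value = 22^2 + 22^2 = 968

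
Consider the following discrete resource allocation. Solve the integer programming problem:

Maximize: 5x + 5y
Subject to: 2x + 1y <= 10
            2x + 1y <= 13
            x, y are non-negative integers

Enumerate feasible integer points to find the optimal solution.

Constraint 1: 2x + 1y <= 10
Constraint 2: 2x + 1y <= 13
Feasible x range (need y >= 0): 0 <= x <= min(10/2, 13/2) => x in {0, ..., 5}.
Enumerate feasible integer points row by row (the coefficient of y is 5 > 0, so for each x the largest feasible y gives the best value):
  x = 0: y <= min((10 - 2*0)/1, (13 - 2*0)/1) => y in {0, ..., 10}; best 5*0 + 5*10 = 50
  x = 1: y <= min((10 - 2*1)/1, (13 - 2*1)/1) => y in {0, ..., 8}; best 5*1 + 5*8 = 45
  x = 2: y <= min((10 - 2*2)/1, (13 - 2*2)/1) => y in {0, ..., 6}; best 5*2 + 5*6 = 40
  x = 3: y <= min((10 - 2*3)/1, (13 - 2*3)/1) => y in {0, ..., 4}; best 5*3 + 5*4 = 35
  x = 4: y <= min((10 - 2*4)/1, (13 - 2*4)/1) => y in {0, ..., 2}; best 5*4 + 5*2 = 30
  x = 5: y <= min((10 - 2*5)/1, (13 - 2*5)/1) => y in {0}; best 5*5 + 5*0 = 25
The maximum 5x + 5y = 50 is achieved at x = 0, y = 10.
Check: 2*0 + 1*10 = 10 <= 10 and 2*0 + 1*10 = 10 <= 13.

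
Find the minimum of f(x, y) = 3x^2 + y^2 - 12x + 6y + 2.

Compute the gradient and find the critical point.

f(x,y) = 3x^2 + y^2 - 12x + 6y + 2
df/dx = 6x + (-12) = 0  =>  x = 2
df/dy = 2y + (6) = 0  =>  y = -3
f(2, -3) = 3*(2)^2 + 1*(-3)^2 + -12*(2) + 6*(-3) + 2 = -19
Hessian is diagonal with entries 6, 2 > 0, so this is a minimum.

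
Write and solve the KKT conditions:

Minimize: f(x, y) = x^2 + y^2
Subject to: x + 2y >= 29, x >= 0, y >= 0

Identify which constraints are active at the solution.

KKT conditions for min x^2 + y^2 s.t. 1x + 2y >= 29, x >= 0, y >= 0:
Stationarity: 2x = mu*1 + mu_x, 2y = mu*2 + mu_y, with mu, mu_x, mu_y >= 0
Complementary slackness: mu*(x + 2y - 29) = 0, mu_x*x = 0, mu_y*y = 0
(0, 0) is infeasible (1*0 + 2*0 < 29), so if mu = 0 stationarity would force x = mu_x/2 >= 0, y = mu_y/2 >= 0 with mu_x*x = mu_y*y = 0, i.e. x = y = 0: contradiction. Hence mu > 0 and x + 2y = 29 is active.
Try x > 0, y > 0 (so mu_x = mu_y = 0): x = 1*mu/2, y = 2*mu/2
Substitute: 1*(1*mu/2) + 2*(2*mu/2) = 29
  mu*5/2 = 29 => mu = 58/5
x* = 29/5 > 0, y* = 58/5 > 0, consistent with mu_x = mu_y = 0.
f is convex and the constraints are linear, so this KKT point is the global minimum.
f* = 841/5
Active constraints: x + 2y >= 29 (holds with equality, mu = 58/5 > 0); x >= 0 and y >= 0 are inactive (mu_x = mu_y = 0).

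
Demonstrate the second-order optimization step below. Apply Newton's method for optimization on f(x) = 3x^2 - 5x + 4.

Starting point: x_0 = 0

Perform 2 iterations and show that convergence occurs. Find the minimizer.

f(x) = 3x^2 - 5x + 4, f'(x) = 6x + (-5), f''(x) = 6
Step 1: f'(0) = -5, x_1 = 0 - -5/6 = 5/6
Step 2: f'(5/6) = 0, x_2 = 5/6 (converged)
Newton's method converges in 1 step for quadratics.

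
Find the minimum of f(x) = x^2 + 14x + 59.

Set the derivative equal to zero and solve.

f(x) = x^2 + 14x + 59
f'(x) = 2x + (14) = 0
x = -14/2 = -7
f(-7) = 10
Since f''(x) = 2 > 0, this is a minimum.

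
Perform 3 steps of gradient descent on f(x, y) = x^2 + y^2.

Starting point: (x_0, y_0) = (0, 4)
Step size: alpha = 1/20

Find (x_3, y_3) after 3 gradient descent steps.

f(x,y) = x^2 + y^2
grad_x = 2x + 0y, grad_y = 2y + 0x
Step 1: grad = (0, 8), (0, 18/5)
Step 2: grad = (0, 36/5), (0, 81/25)
Step 3: grad = (0, 162/25), (0, 729/250)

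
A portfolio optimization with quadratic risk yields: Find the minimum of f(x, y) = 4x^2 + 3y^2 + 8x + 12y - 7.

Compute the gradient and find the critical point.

f(x,y) = 4x^2 + 3y^2 + 8x + 12y - 7
df/dx = 8x + (8) = 0  =>  x = -1
df/dy = 6y + (12) = 0  =>  y = -2
f(-1, -2) = 4*(-1)^2 + 3*(-2)^2 + 8*(-1) + 12*(-2) + -7 = -23
Hessian is diagonal with entries 8, 6 > 0, so this is a minimum.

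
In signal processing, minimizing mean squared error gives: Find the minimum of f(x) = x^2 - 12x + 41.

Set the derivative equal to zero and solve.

f(x) = x^2 - 12x + 41
f'(x) = 2x + (-12) = 0
x = 12/2 = 6
f(6) = 5
Since f''(x) = 2 > 0, this is a minimum.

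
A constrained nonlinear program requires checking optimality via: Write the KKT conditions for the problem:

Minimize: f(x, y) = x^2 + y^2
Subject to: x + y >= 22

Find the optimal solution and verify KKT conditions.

KKT conditions for min x^2 + y^2 s.t. x + y >= 22:
Stationarity: 2x = mu, 2y = mu
So x = y = mu/2.
Complementary slackness: mu*(x + y - 22) = 0
Primal feasibility: x + y >= 22; dual feasibility: mu >= 0
If mu = 0 then x = y = 0, but 0 + 0 < 22 is infeasible, so the constraint is active.
Constraint active: x + y = 2*(mu/2) = 22 => mu = 22
x = y = 11, f = 242
Verify: stationarity 2*11 = 22 = mu; primal 11 + 11 = 22 >= 22; dual mu = 22 >= 0; complementary slackness 22*(22 - 22) = 0. All KKT conditions hold.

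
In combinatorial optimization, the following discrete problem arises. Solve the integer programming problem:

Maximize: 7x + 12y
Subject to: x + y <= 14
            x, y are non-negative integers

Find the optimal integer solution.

Objective: 7x + 12y, constraint: x + y <= 14
Coefficient of y is 12 > coefficient of x is 7, so allocate the entire budget to y.
Optimal: x = 0, y = 14, value = 168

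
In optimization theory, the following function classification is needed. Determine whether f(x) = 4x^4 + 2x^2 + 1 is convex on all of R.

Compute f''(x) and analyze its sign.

f(x) = 4x^4 + 2x^2 + 1
f'(x) = 16x^3 + 4x
f''(x) = 48x^2 + 4
f''(x) = 48x^2 + 4 >= 4 > 0 for all x
Therefore, f is convex on R.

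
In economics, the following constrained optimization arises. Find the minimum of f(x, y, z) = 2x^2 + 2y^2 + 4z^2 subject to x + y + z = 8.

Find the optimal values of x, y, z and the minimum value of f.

Using Lagrange multipliers on f = 2x^2 + 2y^2 + 4z^2 with constraint x + y + z = 8:
Conditions: 2*2*x = lambda, 2*2*y = lambda, 2*4*z = lambda
So x = lambda/4, y = lambda/4, z = lambda/8
Substituting into constraint: lambda * (5/8) = 8
lambda = 64/5
x = 16/5, y = 16/5, z = 8/5
Minimum value = 256/5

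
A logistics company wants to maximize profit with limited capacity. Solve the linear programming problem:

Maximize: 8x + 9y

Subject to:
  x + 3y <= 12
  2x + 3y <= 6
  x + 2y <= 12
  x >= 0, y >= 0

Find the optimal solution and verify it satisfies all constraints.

Feasible vertices: (0, 0), (0, 2), (3, 0)
Objective 8x + 9y at each vertex:
  (0, 0): 0
  (0, 2): 18
  (3, 0): 24
Maximum is 24 at (3, 0).
Verify constraints at (x, y) = (3, 0):
  1*3 + 3*0 = 3 <= 12
  2*3 + 3*0 = 6 <= 6 (active)
  1*3 + 2*0 = 3 <= 12
  x = 3 >= 0, y = 0 >= 0. All constraints satisfied.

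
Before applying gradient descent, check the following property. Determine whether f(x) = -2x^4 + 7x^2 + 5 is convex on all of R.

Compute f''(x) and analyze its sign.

f(x) = -2x^4 + 7x^2 + 5
f'(x) = -8x^3 + 14x
f''(x) = -24x^2 + 14
f''(x) = -24x^2 + 14 -> -inf as |x| -> inf
Therefore, f is not globally convex on R.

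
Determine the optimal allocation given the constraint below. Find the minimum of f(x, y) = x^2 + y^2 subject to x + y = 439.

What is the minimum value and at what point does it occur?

Substitute y = 439 - x into f(x,y) = x^2 + y^2:
g(x) = x^2 + (439 - x)^2 = 2x^2 - 878x + 192721
g'(x) = 4x - 878 = 0  =>  x = 439/2
y = 439 - 439/2 = 439/2
Minimum value = (439/2)^2 + (439/2)^2 = 192721/2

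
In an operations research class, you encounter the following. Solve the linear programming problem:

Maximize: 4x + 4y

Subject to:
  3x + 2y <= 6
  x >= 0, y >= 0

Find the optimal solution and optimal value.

The feasible region has vertices at [(0, 0), (2, 0), (0, 3)].
Checking objective 4x + 4y at each vertex:
  (0, 0): 4*0 + 4*0 = 0
  (2, 0): 4*2 + 4*0 = 8
  (0, 3): 4*0 + 4*3 = 12
Maximum is 12 at (0, 3).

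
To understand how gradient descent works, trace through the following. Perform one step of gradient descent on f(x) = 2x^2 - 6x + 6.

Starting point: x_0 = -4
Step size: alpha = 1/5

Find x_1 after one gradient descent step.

f(x) = 2x^2 - 6x + 6
f'(x) = 4x - 6
f'(-4) = 4*-4 + (-6) = -22
x_1 = x_0 - alpha * f'(x_0) = -4 - 1/5 * -22 = 2/5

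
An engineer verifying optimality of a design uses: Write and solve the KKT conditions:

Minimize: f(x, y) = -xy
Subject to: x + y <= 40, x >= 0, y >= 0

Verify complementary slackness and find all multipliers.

Problem: min -xy s.t. x + y <= 40 (multiplier lambda), x >= 0 (mu_x), y >= 0 (mu_y)
KKT stationarity: -y + lambda - mu_x = 0, -x + lambda - mu_y = 0, with lambda, mu_x, mu_y >= 0
Complementary slackness: lambda*(x + y - 40) = 0, mu_x*x = 0, mu_y*y = 0
If lambda = 0: y = -mu_x <= 0 and x = -mu_y <= 0 force x = y = 0 with f = 0; but x = y = 20 is feasible with f = -400 < 0, so this is not the minimum. Hence lambda > 0 and x + y = 40.
Try x > 0, y > 0 (so mu_x = mu_y = 0): y = lambda, x = lambda => x = y = lambda
x + y = 40 => 2*lambda = 40 => lambda = 20
x* = y* = 20 > 0, consistent with mu_x = mu_y = 0.
(Any feasible point with x = 0 or y = 0 has f = 0 > -400, so the minimum is not on those boundaries.)
min(-xy) = -400 (i.e. max xy = 400)
Multipliers: lambda = 20, mu_x = 0, mu_y = 0
Complementary slackness: lambda*(x + y - 40) = 20*(20 + 20 - 40) = 0, mu_x*x = 0*20 = 0, mu_y*y = 0*20 = 0. Satisfied.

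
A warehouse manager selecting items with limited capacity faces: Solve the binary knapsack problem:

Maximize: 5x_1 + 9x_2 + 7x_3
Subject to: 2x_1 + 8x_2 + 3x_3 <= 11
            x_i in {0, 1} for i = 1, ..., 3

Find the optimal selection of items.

Items: item 1 (v=5, w=2), item 2 (v=9, w=8), item 3 (v=7, w=3)
Capacity: 11
Checking all 8 subsets (w = total weight, v = total value):
  {}: w = 0, v = 0
  {1}: w = 2, v = 5
  {2}: w = 8, v = 9
  {3}: w = 3, v = 7
  {1, 2}: w = 10, v = 14
  {1, 3}: w = 5, v = 12
  {2, 3}: w = 11, v = 16
  {1, 2, 3}: w = 13 > 11, infeasible
Best feasible subset: items [2, 3]
Total weight: 11 <= 11, total value: 16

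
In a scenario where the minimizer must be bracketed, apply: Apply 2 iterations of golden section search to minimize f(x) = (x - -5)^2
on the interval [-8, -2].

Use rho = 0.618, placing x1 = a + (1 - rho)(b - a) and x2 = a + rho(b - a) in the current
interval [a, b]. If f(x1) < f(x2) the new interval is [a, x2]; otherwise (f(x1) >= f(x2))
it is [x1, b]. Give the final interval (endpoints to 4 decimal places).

Golden section search for min of f(x) = (x - -5)^2 on [-8, -2].
Each step: x1 = a + (1 - rho)(b - a), x2 = a + rho(b - a); if f(x1) < f(x2) keep [a, x2], otherwise keep [x1, b].
Step 1: [-8.0000, -2.0000], x1=-5.7080 (f=0.5013), x2=-4.2920 (f=0.5013); f(x1) = f(x2) (tie, not '<') => keep [-5.7080, -2.0000]
Step 2: [-5.7080, -2.0000], x1=-4.2915 (f=0.5019), x2=-3.4165 (f=2.5076); f(x1) < f(x2) => keep [-5.7080, -3.4165]
Final interval: [-5.7080, -3.4165]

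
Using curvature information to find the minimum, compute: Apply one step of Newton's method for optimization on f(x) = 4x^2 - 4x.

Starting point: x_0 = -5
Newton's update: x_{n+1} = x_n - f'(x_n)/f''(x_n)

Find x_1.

f(x) = 4x^2 - 4x
f'(x) = 8x + (-4), f''(x) = 8
Newton step: x_1 = x_0 - f'(x_0)/f''(x_0)
f'(-5) = -44
x_1 = -5 - -44/8 = 1/2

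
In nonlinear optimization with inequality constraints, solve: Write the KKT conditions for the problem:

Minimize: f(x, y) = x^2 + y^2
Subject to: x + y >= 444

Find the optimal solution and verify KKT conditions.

KKT conditions for min x^2 + y^2 s.t. x + y >= 444:
Stationarity: 2x = mu, 2y = mu
So x = y = mu/2.
Complementary slackness: mu*(x + y - 444) = 0
Primal feasibility: x + y >= 444; dual feasibility: mu >= 0
If mu = 0 then x = y = 0, but 0 + 0 < 444 is infeasible, so the constraint is active.
Constraint active: x + y = 2*(mu/2) = 444 => mu = 444
x = y = 222, f = 98568
Verify: stationarity 2*222 = 444 = mu; primal 222 + 222 = 444 >= 444; dual mu = 444 >= 0; complementary slackness 444*(444 - 444) = 0. All KKT conditions hold.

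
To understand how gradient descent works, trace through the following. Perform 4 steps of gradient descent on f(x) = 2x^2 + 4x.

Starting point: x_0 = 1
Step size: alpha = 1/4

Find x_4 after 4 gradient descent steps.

f(x) = 2x^2 + 4x, f'(x) = 4x + (4)
Step 1: f'(1) = 8, x_1 = 1 - 1/4 * 8 = -1
Step 2: f'(-1) = 0, x_2 = -1 - 1/4 * 0 = -1
Step 3: f'(-1) = 0, x_3 = -1 - 1/4 * 0 = -1
Step 4: f'(-1) = 0, x_4 = -1 - 1/4 * 0 = -1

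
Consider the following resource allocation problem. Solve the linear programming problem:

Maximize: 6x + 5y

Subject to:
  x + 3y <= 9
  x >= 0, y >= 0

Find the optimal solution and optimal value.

The feasible region has vertices at [(0, 0), (9, 0), (0, 3)].
Checking objective 6x + 5y at each vertex:
  (0, 0): 6*0 + 5*0 = 0
  (9, 0): 6*9 + 5*0 = 54
  (0, 3): 6*0 + 5*3 = 15
Maximum is 54 at (9, 0).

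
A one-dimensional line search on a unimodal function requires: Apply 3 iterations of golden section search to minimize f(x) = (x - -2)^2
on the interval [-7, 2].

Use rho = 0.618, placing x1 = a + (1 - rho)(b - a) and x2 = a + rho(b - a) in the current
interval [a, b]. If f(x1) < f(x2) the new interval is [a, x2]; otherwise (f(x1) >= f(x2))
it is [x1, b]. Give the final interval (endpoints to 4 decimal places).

Golden section search for min of f(x) = (x - -2)^2 on [-7, 2].
Each step: x1 = a + (1 - rho)(b - a), x2 = a + rho(b - a); if f(x1) < f(x2) keep [a, x2], otherwise keep [x1, b].
Step 1: [-7.0000, 2.0000], x1=-3.5620 (f=2.4398), x2=-1.4380 (f=0.3158); f(x1) > f(x2) => keep [-3.5620, 2.0000]
Step 2: [-3.5620, 2.0000], x1=-1.4373 (f=0.3166), x2=-0.1247 (f=3.5168); f(x1) < f(x2) => keep [-3.5620, -0.1247]
Step 3: [-3.5620, -0.1247], x1=-2.2489 (f=0.0620), x2=-1.4377 (f=0.3161); f(x1) < f(x2) => keep [-3.5620, -1.4377]
Final interval: [-3.5620, -1.4377]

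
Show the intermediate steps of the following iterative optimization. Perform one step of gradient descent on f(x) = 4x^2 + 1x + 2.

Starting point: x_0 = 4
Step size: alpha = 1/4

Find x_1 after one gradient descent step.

f(x) = 4x^2 + 1x + 2
f'(x) = 8x + 1
f'(4) = 8*4 + (1) = 33
x_1 = x_0 - alpha * f'(x_0) = 4 - 1/4 * 33 = -17/4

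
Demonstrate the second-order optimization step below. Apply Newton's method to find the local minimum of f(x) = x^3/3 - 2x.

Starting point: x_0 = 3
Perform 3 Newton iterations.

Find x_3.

f(x) = x^3/3 - 2x
f'(x) = x^2 - 2, f''(x) = 2x
Newton update: x_{n+1} = x_n - (x_n^2 - 2)/(2*x_n)
Step 1: x_0 = 3, f'=7, f''=6, x_1 = 11/6
Step 2: x_1 = 11/6, f'=49/36, f''=11/3, x_2 = 193/132
Step 3: x_2 = 193/132, f'=2401/17424, f''=193/66, x_3 = 72097/50952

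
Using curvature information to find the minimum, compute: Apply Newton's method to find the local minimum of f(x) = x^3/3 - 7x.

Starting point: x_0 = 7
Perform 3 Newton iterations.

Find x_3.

f(x) = x^3/3 - 7x
f'(x) = x^2 - 7, f''(x) = 2x
Newton update: x_{n+1} = x_n - (x_n^2 - 7)/(2*x_n)
Step 1: x_0 = 7, f'=42, f''=14, x_1 = 4
Step 2: x_1 = 4, f'=9, f''=8, x_2 = 23/8
Step 3: x_2 = 23/8, f'=81/64, f''=23/4, x_3 = 977/368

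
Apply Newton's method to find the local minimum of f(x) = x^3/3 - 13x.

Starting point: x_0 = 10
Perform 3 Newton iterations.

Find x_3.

f(x) = x^3/3 - 13x
f'(x) = x^2 - 13, f''(x) = 2x
Newton update: x_{n+1} = x_n - (x_n^2 - 13)/(2*x_n)
Step 1: x_0 = 10, f'=87, f''=20, x_1 = 113/20
Step 2: x_1 = 113/20, f'=7569/400, f''=113/10, x_2 = 17969/4520
Step 3: x_2 = 17969/4520, f'=57289761/20430400, f''=17969/2260, x_3 = 588480161/162439760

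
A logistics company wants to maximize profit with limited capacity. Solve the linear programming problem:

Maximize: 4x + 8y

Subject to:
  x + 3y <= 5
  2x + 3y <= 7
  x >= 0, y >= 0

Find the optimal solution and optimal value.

Feasible vertices: (0, 0), (0, 5/3), (2, 1), (7/2, 0)
Objective 4x + 8y at each:
  (0, 0): 0
  (0, 5/3): 40/3
  (2, 1): 16
  (7/2, 0): 14
Maximum is 16 at (2, 1).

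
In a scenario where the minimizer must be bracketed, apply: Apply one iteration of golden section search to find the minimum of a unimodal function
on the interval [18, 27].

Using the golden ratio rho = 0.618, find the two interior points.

Golden section search on [18, 27].
Golden ratio rho = 0.618 (approx).
Interior points:
  x_1 = 18 + (1-0.618)*9 = 21.4380
  x_2 = 18 + 0.618*9 = 23.5620
Compare f(x_1) and f(x_2) to determine which subinterval to keep.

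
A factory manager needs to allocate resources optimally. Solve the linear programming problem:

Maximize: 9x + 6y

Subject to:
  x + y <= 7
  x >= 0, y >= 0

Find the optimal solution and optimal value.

The feasible region has vertices at [(0, 0), (7, 0), (0, 7)].
Checking objective 9x + 6y at each vertex:
  (0, 0): 9*0 + 6*0 = 0
  (7, 0): 9*7 + 6*0 = 63
  (0, 7): 9*0 + 6*7 = 42
Maximum is 63 at (7, 0).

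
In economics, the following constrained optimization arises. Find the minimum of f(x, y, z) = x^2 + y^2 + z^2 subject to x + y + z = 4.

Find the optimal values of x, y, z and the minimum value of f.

Using Lagrange multipliers on f = x^2 + y^2 + z^2 with constraint x + y + z = 4:
Conditions: 2*1*x = lambda, 2*1*y = lambda, 2*1*z = lambda
So x = lambda/2, y = lambda/2, z = lambda/2
Substituting into constraint: lambda * (3/2) = 4
lambda = 8/3
x = 4/3, y = 4/3, z = 4/3
Minimum value = 16/3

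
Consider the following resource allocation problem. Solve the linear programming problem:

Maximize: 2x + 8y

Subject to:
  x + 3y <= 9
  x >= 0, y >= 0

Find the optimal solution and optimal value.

The feasible region has vertices at [(0, 0), (9, 0), (0, 3)].
Checking objective 2x + 8y at each vertex:
  (0, 0): 2*0 + 8*0 = 0
  (9, 0): 2*9 + 8*0 = 18
  (0, 3): 2*0 + 8*3 = 24
Maximum is 24 at (0, 3).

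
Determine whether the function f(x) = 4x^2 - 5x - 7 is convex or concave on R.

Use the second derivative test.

f(x) = 4x^2 - 5x - 7
f'(x) = 8x - 5
f''(x) = 8
Since f''(x) = 8 > 0 for all x, f is convex on R.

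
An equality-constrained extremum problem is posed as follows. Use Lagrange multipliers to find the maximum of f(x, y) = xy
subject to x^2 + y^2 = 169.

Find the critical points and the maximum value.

Lagrange conditions: y = 2*lambda*x and x = 2*lambda*y
If x = 0 then y = 0, violating the constraint, so x, y != 0.
Dividing: y/x = x/y => x^2 = y^2 => y = x or y = -x
Constraint: 2x^2 = 169 => x^2 = 169/2 => x = +/-sqrt(169/2)
Critical points: (sqrt(169/2), sqrt(169/2)), (-sqrt(169/2), -sqrt(169/2)), (sqrt(169/2), -sqrt(169/2)), (-sqrt(169/2), sqrt(169/2))
  y = x:  xy = x^2 = 169/2  at (sqrt(169/2), sqrt(169/2)) and (-sqrt(169/2), -sqrt(169/2))
  y = -x: xy = -x^2 = -169/2 at (sqrt(169/2), -sqrt(169/2)) and (-sqrt(169/2), sqrt(169/2))
Maximum xy = 169/2 at (sqrt(169/2), sqrt(169/2)) and (-sqrt(169/2), -sqrt(169/2))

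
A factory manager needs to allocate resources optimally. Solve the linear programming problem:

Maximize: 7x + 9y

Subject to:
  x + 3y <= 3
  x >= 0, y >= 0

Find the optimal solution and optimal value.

The feasible region has vertices at [(0, 0), (3, 0), (0, 1)].
Checking objective 7x + 9y at each vertex:
  (0, 0): 7*0 + 9*0 = 0
  (3, 0): 7*3 + 9*0 = 21
  (0, 1): 7*0 + 9*1 = 9
Maximum is 21 at (3, 0).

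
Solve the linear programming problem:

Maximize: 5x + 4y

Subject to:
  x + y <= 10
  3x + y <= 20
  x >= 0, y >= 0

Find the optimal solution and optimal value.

Feasible vertices: (0, 0), (0, 10), (5, 5), (20/3, 0)
Objective 5x + 4y at each:
  (0, 0): 0
  (0, 10): 40
  (5, 5): 45
  (20/3, 0): 100/3
Maximum is 45 at (5, 5).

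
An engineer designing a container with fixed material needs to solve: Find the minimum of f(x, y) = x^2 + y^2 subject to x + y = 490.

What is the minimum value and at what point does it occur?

Substitute y = 490 - x into f(x,y) = x^2 + y^2:
g(x) = x^2 + (490 - x)^2 = 2x^2 - 980x + 240100
g'(x) = 4x - 980 = 0  =>  x = 245
y = 490 - 245 = 245
Minimum value = 245^2 + 245^2 = 120050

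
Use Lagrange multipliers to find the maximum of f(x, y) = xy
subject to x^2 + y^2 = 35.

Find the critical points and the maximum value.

Lagrange conditions: y = 2*lambda*x and x = 2*lambda*y
If x = 0 then y = 0, violating the constraint, so x, y != 0.
Dividing: y/x = x/y => x^2 = y^2 => y = x or y = -x
Constraint: 2x^2 = 35 => x^2 = 35/2 => x = +/-sqrt(35/2)
Critical points: (sqrt(35/2), sqrt(35/2)), (-sqrt(35/2), -sqrt(35/2)), (sqrt(35/2), -sqrt(35/2)), (-sqrt(35/2), sqrt(35/2))
  y = x:  xy = x^2 = 35/2  at (sqrt(35/2), sqrt(35/2)) and (-sqrt(35/2), -sqrt(35/2))
  y = -x: xy = -x^2 = -35/2 at (sqrt(35/2), -sqrt(35/2)) and (-sqrt(35/2), sqrt(35/2))
Maximum xy = 35/2 at (sqrt(35/2), sqrt(35/2)) and (-sqrt(35/2), -sqrt(35/2))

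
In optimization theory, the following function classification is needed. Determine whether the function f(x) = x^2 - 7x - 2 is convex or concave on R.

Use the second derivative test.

f(x) = x^2 - 7x - 2
f'(x) = 2x - 7
f''(x) = 2
Since f''(x) = 2 > 0 for all x, f is convex on R.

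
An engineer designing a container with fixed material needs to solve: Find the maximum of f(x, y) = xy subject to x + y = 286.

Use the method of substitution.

Substitute y = 286 - x into f(x,y) = xy:
g(x) = x(286 - x) = 286x - x^2
g'(x) = 286 - 2x = 0  =>  x = 143
y = 286 - 143 = 143
Maximum value = 143 * 143 = 20449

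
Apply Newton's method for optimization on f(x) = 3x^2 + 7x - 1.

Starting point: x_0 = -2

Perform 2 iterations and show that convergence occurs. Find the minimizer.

f(x) = 3x^2 + 7x - 1, f'(x) = 6x + (7), f''(x) = 6
Step 1: f'(-2) = -5, x_1 = -2 - -5/6 = -7/6
Step 2: f'(-7/6) = 0, x_2 = -7/6 (converged)
Newton's method converges in 1 step for quadratics.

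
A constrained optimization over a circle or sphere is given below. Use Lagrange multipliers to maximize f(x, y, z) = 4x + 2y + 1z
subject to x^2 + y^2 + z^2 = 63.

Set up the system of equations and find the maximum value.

Lagrange conditions: 4 = 2*lambda*x, 2 = 2*lambda*y, 1 = 2*lambda*z
So x:4 = y:2 = z:1, i.e. x = 4t, y = 2t, z = 1t
Constraint: t^2*(4^2 + 2^2 + 1^2) = 63
  t^2 * 21 = 63  =>  t = sqrt(3)
Maximum = 4*4t + 2*2t + 1*1t = 21*sqrt(3) = sqrt(1323)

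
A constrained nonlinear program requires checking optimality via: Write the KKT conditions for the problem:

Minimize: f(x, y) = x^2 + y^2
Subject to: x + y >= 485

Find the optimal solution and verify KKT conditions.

KKT conditions for min x^2 + y^2 s.t. x + y >= 485:
Stationarity: 2x = mu, 2y = mu
So x = y = mu/2.
Complementary slackness: mu*(x + y - 485) = 0
Primal feasibility: x + y >= 485; dual feasibility: mu >= 0
If mu = 0 then x = y = 0, but 0 + 0 < 485 is infeasible, so the constraint is active.
Constraint active: x + y = 2*(mu/2) = 485 => mu = 485
x = y = 485/2, f = 235225/2
Verify: stationarity 2*(485/2) = 485 = mu; primal 485/2 + 485/2 = 485 >= 485; dual mu = 485 >= 0; complementary slackness 485*(485 - 485) = 0. All KKT conditions hold.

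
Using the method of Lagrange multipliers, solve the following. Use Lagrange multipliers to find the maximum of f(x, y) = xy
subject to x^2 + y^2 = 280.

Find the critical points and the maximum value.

Lagrange conditions: y = 2*lambda*x and x = 2*lambda*y
If x = 0 then y = 0, violating the constraint, so x, y != 0.
Dividing: y/x = x/y => x^2 = y^2 => y = x or y = -x
Constraint: 2x^2 = 280 => x^2 = 140 => x = +/-sqrt(140)
Critical points: (sqrt(140), sqrt(140)), (-sqrt(140), -sqrt(140)), (sqrt(140), -sqrt(140)), (-sqrt(140), sqrt(140))
  y = x:  xy = x^2 = 140  at (sqrt(140), sqrt(140)) and (-sqrt(140), -sqrt(140))
  y = -x: xy = -x^2 = -140 at (sqrt(140), -sqrt(140)) and (-sqrt(140), sqrt(140))
Maximum xy = 140 at (sqrt(140), sqrt(140)) and (-sqrt(140), -sqrt(140))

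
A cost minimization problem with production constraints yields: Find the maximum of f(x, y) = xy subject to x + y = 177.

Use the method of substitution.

Substitute y = 177 - x into f(x,y) = xy:
g(x) = x(177 - x) = 177x - x^2
g'(x) = 177 - 2x = 0  =>  x = 177/2
y = 177 - 177/2 = 177/2
Maximum value = (177/2) * (177/2) = 31329/4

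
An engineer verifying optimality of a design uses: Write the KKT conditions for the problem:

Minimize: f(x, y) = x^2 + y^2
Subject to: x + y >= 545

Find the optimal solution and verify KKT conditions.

KKT conditions for min x^2 + y^2 s.t. x + y >= 545:
Stationarity: 2x = mu, 2y = mu
So x = y = mu/2.
Complementary slackness: mu*(x + y - 545) = 0
Primal feasibility: x + y >= 545; dual feasibility: mu >= 0
If mu = 0 then x = y = 0, but 0 + 0 < 545 is infeasible, so the constraint is active.
Constraint active: x + y = 2*(mu/2) = 545 => mu = 545
x = y = 545/2, f = 297025/2
Verify: stationarity 2*(545/2) = 545 = mu; primal 545/2 + 545/2 = 545 >= 545; dual mu = 545 >= 0; complementary slackness 545*(545 - 545) = 0. All KKT conditions hold.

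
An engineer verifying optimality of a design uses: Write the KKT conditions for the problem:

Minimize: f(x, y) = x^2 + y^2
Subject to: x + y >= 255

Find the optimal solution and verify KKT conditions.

KKT conditions for min x^2 + y^2 s.t. x + y >= 255:
Stationarity: 2x = mu, 2y = mu
So x = y = mu/2.
Complementary slackness: mu*(x + y - 255) = 0
Primal feasibility: x + y >= 255; dual feasibility: mu >= 0
If mu = 0 then x = y = 0, but 0 + 0 < 255 is infeasible, so the constraint is active.
Constraint active: x + y = 2*(mu/2) = 255 => mu = 255
x = y = 255/2, f = 65025/2
Verify: stationarity 2*(255/2) = 255 = mu; primal 255/2 + 255/2 = 255 >= 255; dual mu = 255 >= 0; complementary slackness 255*(255 - 255) = 0. All KKT conditions hold.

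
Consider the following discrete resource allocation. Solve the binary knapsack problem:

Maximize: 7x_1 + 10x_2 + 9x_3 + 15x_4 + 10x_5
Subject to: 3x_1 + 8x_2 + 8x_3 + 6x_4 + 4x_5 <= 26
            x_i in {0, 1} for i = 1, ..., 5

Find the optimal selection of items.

Items: item 1 (v=7, w=3), item 2 (v=10, w=8), item 3 (v=9, w=8), item 4 (v=15, w=6), item 5 (v=10, w=4)
Capacity: 26
Checking all 32 subsets (w = total weight, v = total value):
  {}: w = 0, v = 0
  {1}: w = 3, v = 7
  {2}: w = 8, v = 10
  {3}: w = 8, v = 9
  {4}: w = 6, v = 15
  {5}: w = 4, v = 10
  {1, 2}: w = 11, v = 17
  {1, 3}: w = 11, v = 16
  {1, 4}: w = 9, v = 22
  {1, 5}: w = 7, v = 17
  {2, 3}: w = 16, v = 19
  {2, 4}: w = 14, v = 25
  {2, 5}: w = 12, v = 20
  {3, 4}: w = 14, v = 24
  {3, 5}: w = 12, v = 19
  {4, 5}: w = 10, v = 25
  {1, 2, 3}: w = 19, v = 26
  {1, 2, 4}: w = 17, v = 32
  {1, 2, 5}: w = 15, v = 27
  {1, 3, 4}: w = 17, v = 31
  {1, 3, 5}: w = 15, v = 26
  {1, 4, 5}: w = 13, v = 32
  {2, 3, 4}: w = 22, v = 34
  {2, 3, 5}: w = 20, v = 29
  {2, 4, 5}: w = 18, v = 35
  {3, 4, 5}: w = 18, v = 34
  {1, 2, 3, 4}: w = 25, v = 41
  {1, 2, 3, 5}: w = 23, v = 36
  {1, 2, 4, 5}: w = 21, v = 42
  {1, 3, 4, 5}: w = 21, v = 41
  {2, 3, 4, 5}: w = 26, v = 44
  {1, 2, 3, 4, 5}: w = 29 > 26, infeasible
Best feasible subset: items [2, 3, 4, 5]
Total weight: 26 <= 26, total value: 44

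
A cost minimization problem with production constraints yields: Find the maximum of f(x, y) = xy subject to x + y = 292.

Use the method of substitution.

Substitute y = 292 - x into f(x,y) = xy:
g(x) = x(292 - x) = 292x - x^2
g'(x) = 292 - 2x = 0  =>  x = 146
y = 292 - 146 = 146
Maximum value = 146 * 146 = 21316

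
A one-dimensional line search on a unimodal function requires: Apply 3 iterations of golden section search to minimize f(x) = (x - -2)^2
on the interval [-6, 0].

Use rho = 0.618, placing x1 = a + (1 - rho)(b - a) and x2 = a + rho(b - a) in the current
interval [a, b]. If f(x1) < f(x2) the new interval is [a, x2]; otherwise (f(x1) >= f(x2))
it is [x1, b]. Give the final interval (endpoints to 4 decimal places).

Golden section search for min of f(x) = (x - -2)^2 on [-6, 0].
Each step: x1 = a + (1 - rho)(b - a), x2 = a + rho(b - a); if f(x1) < f(x2) keep [a, x2], otherwise keep [x1, b].
Step 1: [-6.0000, 0.0000], x1=-3.7080 (f=2.9173), x2=-2.2920 (f=0.0853); f(x1) > f(x2) => keep [-3.7080, 0.0000]
Step 2: [-3.7080, 0.0000], x1=-2.2915 (f=0.0850), x2=-1.4165 (f=0.3405); f(x1) < f(x2) => keep [-3.7080, -1.4165]
Step 3: [-3.7080, -1.4165], x1=-2.8326 (f=0.6933), x2=-2.2918 (f=0.0852); f(x1) > f(x2) => keep [-2.8326, -1.4165]
Final interval: [-2.8326, -1.4165]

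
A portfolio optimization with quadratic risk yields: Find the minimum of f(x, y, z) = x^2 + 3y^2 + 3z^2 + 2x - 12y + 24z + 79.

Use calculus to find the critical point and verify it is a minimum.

f(x,y,z) = x^2 + 3y^2 + 3z^2 + 2x - 12y + 24z + 79
df/dx = 2x + (2) = 0 => x = -1
df/dy = 6y + (-12) = 0 => y = 2
df/dz = 6z + (24) = 0 => z = -4
f(-1,2,-4) = 1*(-1)^2 + 3*(2)^2 + 3*(-4)^2 + 2*(-1) + -12*(2) + 24*(-4) + 79 = 18
Hessian is diagonal with entries 2, 6, 6 > 0, confirmed minimum.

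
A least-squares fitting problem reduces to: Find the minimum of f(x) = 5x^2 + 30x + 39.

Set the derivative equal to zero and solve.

f(x) = 5x^2 + 30x + 39
f'(x) = 10x + (30) = 0
x = -30/10 = -3
f(-3) = -6
Since f''(x) = 10 > 0, this is a minimum.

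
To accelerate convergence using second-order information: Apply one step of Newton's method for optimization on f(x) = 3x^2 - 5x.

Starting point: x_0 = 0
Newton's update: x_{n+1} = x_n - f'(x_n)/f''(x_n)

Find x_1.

f(x) = 3x^2 - 5x
f'(x) = 6x + (-5), f''(x) = 6
Newton step: x_1 = x_0 - f'(x_0)/f''(x_0)
f'(0) = -5
x_1 = 0 - -5/6 = 5/6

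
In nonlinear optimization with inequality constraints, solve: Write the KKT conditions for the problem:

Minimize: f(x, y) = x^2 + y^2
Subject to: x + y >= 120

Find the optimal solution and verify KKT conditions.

KKT conditions for min x^2 + y^2 s.t. x + y >= 120:
Stationarity: 2x = mu, 2y = mu
So x = y = mu/2.
Complementary slackness: mu*(x + y - 120) = 0
Primal feasibility: x + y >= 120; dual feasibility: mu >= 0
If mu = 0 then x = y = 0, but 0 + 0 < 120 is infeasible, so the constraint is active.
Constraint active: x + y = 2*(mu/2) = 120 => mu = 120
x = y = 60, f = 7200
Verify: stationarity 2*60 = 120 = mu; primal 60 + 60 = 120 >= 120; dual mu = 120 >= 0; complementary slackness 120*(120 - 120) = 0. All KKT conditions hold.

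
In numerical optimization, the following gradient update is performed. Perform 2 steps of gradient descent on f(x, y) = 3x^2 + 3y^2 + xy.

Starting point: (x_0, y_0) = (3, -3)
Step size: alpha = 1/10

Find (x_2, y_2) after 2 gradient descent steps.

f(x,y) = 3x^2 + 3y^2 + xy
grad_x = 6x + 1y, grad_y = 6y + 1x
Step 1: grad = (15, -15), (3/2, -3/2)
Step 2: grad = (15/2, -15/2), (3/4, -3/4)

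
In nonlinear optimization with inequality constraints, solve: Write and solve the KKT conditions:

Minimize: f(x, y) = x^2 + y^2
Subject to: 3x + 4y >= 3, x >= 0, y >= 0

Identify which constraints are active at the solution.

KKT conditions for min x^2 + y^2 s.t. 3x + 4y >= 3, x >= 0, y >= 0:
Stationarity: 2x = mu*3 + mu_x, 2y = mu*4 + mu_y, with mu, mu_x, mu_y >= 0
Complementary slackness: mu*(3x + 4y - 3) = 0, mu_x*x = 0, mu_y*y = 0
(0, 0) is infeasible (3*0 + 4*0 < 3), so if mu = 0 stationarity would force x = mu_x/2 >= 0, y = mu_y/2 >= 0 with mu_x*x = mu_y*y = 0, i.e. x = y = 0: contradiction. Hence mu > 0 and 3x + 4y = 3 is active.
Try x > 0, y > 0 (so mu_x = mu_y = 0): x = 3*mu/2, y = 4*mu/2
Substitute: 3*(3*mu/2) + 4*(4*mu/2) = 3
  mu*25/2 = 3 => mu = 6/25
x* = 9/25 > 0, y* = 12/25 > 0, consistent with mu_x = mu_y = 0.
f is convex and the constraints are linear, so this KKT point is the global minimum.
f* = 9/25
Active constraints: 3x + 4y >= 3 (holds with equality, mu = 6/25 > 0); x >= 0 and y >= 0 are inactive (mu_x = mu_y = 0).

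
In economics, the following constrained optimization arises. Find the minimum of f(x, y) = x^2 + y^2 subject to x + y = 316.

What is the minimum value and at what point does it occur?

Substitute y = 316 - x into f(x,y) = x^2 + y^2:
g(x) = x^2 + (316 - x)^2 = 2x^2 - 632x + 99856
g'(x) = 4x - 632 = 0  =>  x = 158
y = 316 - 158 = 158
Minimum value = 158^2 + 158^2 = 49928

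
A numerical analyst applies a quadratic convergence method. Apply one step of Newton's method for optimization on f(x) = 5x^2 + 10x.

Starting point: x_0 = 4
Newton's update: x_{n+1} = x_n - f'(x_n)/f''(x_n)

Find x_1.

f(x) = 5x^2 + 10x
f'(x) = 10x + (10), f''(x) = 10
Newton step: x_1 = x_0 - f'(x_0)/f''(x_0)
f'(4) = 50
x_1 = 4 - 50/10 = -1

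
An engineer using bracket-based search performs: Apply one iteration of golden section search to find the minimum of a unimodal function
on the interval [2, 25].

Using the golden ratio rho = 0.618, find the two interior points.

Golden section search on [2, 25].
Golden ratio rho = 0.618 (approx).
Interior points:
  x_1 = 2 + (1-0.618)*23 = 10.7860
  x_2 = 2 + 0.618*23 = 16.2140
Compare f(x_1) and f(x_2) to determine which subinterval to keep.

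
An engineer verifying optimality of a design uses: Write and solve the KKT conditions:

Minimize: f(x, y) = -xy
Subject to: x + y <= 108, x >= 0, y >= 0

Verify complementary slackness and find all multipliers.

Problem: min -xy s.t. x + y <= 108 (multiplier lambda), x >= 0 (mu_x), y >= 0 (mu_y)
KKT stationarity: -y + lambda - mu_x = 0, -x + lambda - mu_y = 0, with lambda, mu_x, mu_y >= 0
Complementary slackness: lambda*(x + y - 108) = 0, mu_x*x = 0, mu_y*y = 0
If lambda = 0: y = -mu_x <= 0 and x = -mu_y <= 0 force x = y = 0 with f = 0; but x = y = 54 is feasible with f = -2916 < 0, so this is not the minimum. Hence lambda > 0 and x + y = 108.
Try x > 0, y > 0 (so mu_x = mu_y = 0): y = lambda, x = lambda => x = y = lambda
x + y = 108 => 2*lambda = 108 => lambda = 54
x* = y* = 54 > 0, consistent with mu_x = mu_y = 0.
(Any feasible point with x = 0 or y = 0 has f = 0 > -2916, so the minimum is not on those boundaries.)
min(-xy) = -2916 (i.e. max xy = 2916)
Multipliers: lambda = 54, mu_x = 0, mu_y = 0
Complementary slackness: lambda*(x + y - 108) = 54*(54 + 54 - 108) = 0, mu_x*x = 0*54 = 0, mu_y*y = 0*54 = 0. Satisfied.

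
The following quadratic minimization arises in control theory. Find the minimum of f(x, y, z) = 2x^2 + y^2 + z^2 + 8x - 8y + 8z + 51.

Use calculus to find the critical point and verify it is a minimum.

f(x,y,z) = 2x^2 + y^2 + z^2 + 8x - 8y + 8z + 51
df/dx = 4x + (8) = 0 => x = -2
df/dy = 2y + (-8) = 0 => y = 4
df/dz = 2z + (8) = 0 => z = -4
f(-2,4,-4) = 2*(-2)^2 + 1*(4)^2 + 1*(-4)^2 + 8*(-2) + -8*(4) + 8*(-4) + 51 = 11
Hessian is diagonal with entries 4, 2, 2 > 0, confirmed minimum.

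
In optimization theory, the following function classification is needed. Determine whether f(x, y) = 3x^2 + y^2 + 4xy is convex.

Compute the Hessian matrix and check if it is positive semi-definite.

f(x,y) = 3x^2 + y^2 + 4xy
Hessian H = [[6, 4], [4, 2]]
trace(H) = 8, det(H) = -4
Eigenvalues: (8 +/- sqrt(80)) / 2 = 8.472, -0.4721
Since not both eigenvalues positive, f is neither convex nor concave.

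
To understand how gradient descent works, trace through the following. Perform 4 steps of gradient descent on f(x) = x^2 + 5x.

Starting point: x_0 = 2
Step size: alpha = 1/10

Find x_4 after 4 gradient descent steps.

f(x) = x^2 + 5x, f'(x) = 2x + (5)
Step 1: f'(2) = 9, x_1 = 2 - 1/10 * 9 = 11/10
Step 2: f'(11/10) = 36/5, x_2 = 11/10 - 1/10 * 36/5 = 19/50
Step 3: f'(19/50) = 144/25, x_3 = 19/50 - 1/10 * 144/25 = -49/250
Step 4: f'(-49/250) = 576/125, x_4 = -49/250 - 1/10 * 576/125 = -821/1250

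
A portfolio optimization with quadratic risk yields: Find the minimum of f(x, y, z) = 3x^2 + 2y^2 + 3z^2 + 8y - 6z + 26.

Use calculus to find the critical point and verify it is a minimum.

f(x,y,z) = 3x^2 + 2y^2 + 3z^2 + 8y - 6z + 26
df/dx = 6x + (0) = 0 => x = 0
df/dy = 4y + (8) = 0 => y = -2
df/dz = 6z + (-6) = 0 => z = 1
f(0,-2,1) = 3*(0)^2 + 2*(-2)^2 + 3*(1)^2 + 8*(-2) + -6*(1) + 26 = 15
Hessian is diagonal with entries 6, 4, 6 > 0, confirmed minimum.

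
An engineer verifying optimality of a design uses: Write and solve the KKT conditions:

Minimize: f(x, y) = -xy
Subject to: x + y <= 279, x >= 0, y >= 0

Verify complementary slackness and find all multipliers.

Problem: min -xy s.t. x + y <= 279 (multiplier lambda), x >= 0 (mu_x), y >= 0 (mu_y)
KKT stationarity: -y + lambda - mu_x = 0, -x + lambda - mu_y = 0, with lambda, mu_x, mu_y >= 0
Complementary slackness: lambda*(x + y - 279) = 0, mu_x*x = 0, mu_y*y = 0
If lambda = 0: y = -mu_x <= 0 and x = -mu_y <= 0 force x = y = 0 with f = 0; but x = y = 279/2 is feasible with f = -77841/4 < 0, so this is not the minimum. Hence lambda > 0 and x + y = 279.
Try x > 0, y > 0 (so mu_x = mu_y = 0): y = lambda, x = lambda => x = y = lambda
x + y = 279 => 2*lambda = 279 => lambda = 279/2
x* = y* = 279/2 > 0, consistent with mu_x = mu_y = 0.
(Any feasible point with x = 0 or y = 0 has f = 0 > -77841/4, so the minimum is not on those boundaries.)
min(-xy) = -77841/4 (i.e. max xy = 77841/4)
Multipliers: lambda = 279/2, mu_x = 0, mu_y = 0
Complementary slackness: lambda*(x + y - 279) = 279/2*(279/2 + 279/2 - 279) = 0, mu_x*x = 0*279/2 = 0, mu_y*y = 0*279/2 = 0. Satisfied.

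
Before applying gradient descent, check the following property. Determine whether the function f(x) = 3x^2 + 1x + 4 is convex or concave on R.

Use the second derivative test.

f(x) = 3x^2 + 1x + 4
f'(x) = 6x + 1
f''(x) = 6
Since f''(x) = 6 > 0 for all x, f is convex on R.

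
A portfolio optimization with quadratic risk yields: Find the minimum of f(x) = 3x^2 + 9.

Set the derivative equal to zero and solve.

f(x) = 3x^2 + 9
f'(x) = 6x + (0) = 0
x = 0/6 = 0
f(0) = 9
Since f''(x) = 6 > 0, this is a minimum.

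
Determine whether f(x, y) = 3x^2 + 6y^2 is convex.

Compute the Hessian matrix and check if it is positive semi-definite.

f(x,y) = 3x^2 + 6y^2
Hessian H = [[6, 0], [0, 12]]
trace(H) = 18, det(H) = 72
Eigenvalues: (18 +/- sqrt(36)) / 2 = 12, 6
Since both eigenvalues > 0, f is convex.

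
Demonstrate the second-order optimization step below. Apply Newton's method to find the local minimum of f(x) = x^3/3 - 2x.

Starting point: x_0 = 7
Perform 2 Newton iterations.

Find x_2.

f(x) = x^3/3 - 2x
f'(x) = x^2 - 2, f''(x) = 2x
Newton update: x_{n+1} = x_n - (x_n^2 - 2)/(2*x_n)
Step 1: x_0 = 7, f'=47, f''=14, x_1 = 51/14
Step 2: x_1 = 51/14, f'=2209/196, f''=51/7, x_2 = 2993/1428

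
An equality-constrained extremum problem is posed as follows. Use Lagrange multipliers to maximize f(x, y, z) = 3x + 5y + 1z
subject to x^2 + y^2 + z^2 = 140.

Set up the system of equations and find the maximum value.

Lagrange conditions: 3 = 2*lambda*x, 5 = 2*lambda*y, 1 = 2*lambda*z
So x:3 = y:5 = z:1, i.e. x = 3t, y = 5t, z = 1t
Constraint: t^2*(3^2 + 5^2 + 1^2) = 140
  t^2 * 35 = 140  =>  t = sqrt(4)
Maximum = 3*3t + 5*5t + 1*1t = 35*sqrt(4) = 70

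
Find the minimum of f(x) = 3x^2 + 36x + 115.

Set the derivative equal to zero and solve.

f(x) = 3x^2 + 36x + 115
f'(x) = 6x + (36) = 0
x = -36/6 = -6
f(-6) = 7
Since f''(x) = 6 > 0, this is a minimum.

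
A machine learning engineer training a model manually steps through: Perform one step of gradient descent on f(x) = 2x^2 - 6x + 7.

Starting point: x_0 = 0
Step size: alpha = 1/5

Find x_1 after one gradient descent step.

f(x) = 2x^2 - 6x + 7
f'(x) = 4x - 6
f'(0) = 4*0 + (-6) = -6
x_1 = x_0 - alpha * f'(x_0) = 0 - 1/5 * -6 = 6/5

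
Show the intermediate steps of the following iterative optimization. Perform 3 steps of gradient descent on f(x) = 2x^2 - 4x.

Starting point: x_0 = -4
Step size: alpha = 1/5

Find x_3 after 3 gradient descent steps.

f(x) = 2x^2 - 4x, f'(x) = 4x + (-4)
Step 1: f'(-4) = -20, x_1 = -4 - 1/5 * -20 = 0
Step 2: f'(0) = -4, x_2 = 0 - 1/5 * -4 = 4/5
Step 3: f'(4/5) = -4/5, x_3 = 4/5 - 1/5 * -4/5 = 24/25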